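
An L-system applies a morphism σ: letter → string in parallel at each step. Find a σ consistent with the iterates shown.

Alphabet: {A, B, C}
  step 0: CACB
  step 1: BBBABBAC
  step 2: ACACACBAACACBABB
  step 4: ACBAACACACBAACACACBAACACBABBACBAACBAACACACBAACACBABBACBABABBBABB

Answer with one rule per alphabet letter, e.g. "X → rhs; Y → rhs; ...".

A->BA, B->AC, C->BB

  step 1 ⇒ step 2: BBBABBAC ⇒ AC·AC·AC·BA·AC·AC·BA·BB
    A ↦ BA
    B ↦ AC
    C ↦ BB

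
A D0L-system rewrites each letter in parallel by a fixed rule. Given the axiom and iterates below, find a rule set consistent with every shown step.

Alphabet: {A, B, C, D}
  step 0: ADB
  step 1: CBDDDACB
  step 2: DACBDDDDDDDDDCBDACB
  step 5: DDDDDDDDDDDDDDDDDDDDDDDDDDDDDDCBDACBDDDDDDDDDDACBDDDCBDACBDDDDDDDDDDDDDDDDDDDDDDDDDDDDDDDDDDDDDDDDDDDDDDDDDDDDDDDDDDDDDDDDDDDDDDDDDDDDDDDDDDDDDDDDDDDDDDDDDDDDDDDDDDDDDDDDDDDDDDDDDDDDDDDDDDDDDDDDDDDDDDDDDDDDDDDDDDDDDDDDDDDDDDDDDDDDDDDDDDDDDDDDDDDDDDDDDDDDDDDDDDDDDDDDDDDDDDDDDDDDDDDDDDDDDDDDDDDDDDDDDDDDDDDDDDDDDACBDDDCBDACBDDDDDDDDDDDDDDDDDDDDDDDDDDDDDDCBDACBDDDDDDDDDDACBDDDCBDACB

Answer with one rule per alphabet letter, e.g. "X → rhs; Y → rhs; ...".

  step 1 ⇒ step 2: CBDDDACB ⇒ D·ACB·DDD·DDD·DDD·CB·D·ACB
    A ↦ CB
    B ↦ ACB
    C ↦ D
    D ↦ DDD

A->CB, B->ACB, C->D, D->DDD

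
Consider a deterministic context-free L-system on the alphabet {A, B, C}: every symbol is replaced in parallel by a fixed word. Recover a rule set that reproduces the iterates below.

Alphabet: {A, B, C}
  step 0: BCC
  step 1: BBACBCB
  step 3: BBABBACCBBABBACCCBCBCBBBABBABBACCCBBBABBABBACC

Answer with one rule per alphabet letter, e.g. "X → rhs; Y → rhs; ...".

  step 0 ⇒ step 1: BCC ⇒ BBA·CB·CB
    B ↦ BBA
    C ↦ CB
    A ↦ CC  (constrained at step 1)

A->CC, B->BBA, C->CB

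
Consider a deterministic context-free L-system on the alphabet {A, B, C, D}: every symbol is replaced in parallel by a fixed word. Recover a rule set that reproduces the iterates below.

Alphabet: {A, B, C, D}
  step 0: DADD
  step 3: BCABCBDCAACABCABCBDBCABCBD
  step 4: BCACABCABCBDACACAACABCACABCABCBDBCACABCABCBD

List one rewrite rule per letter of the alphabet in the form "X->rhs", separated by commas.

  step 3 ⇒ step 4: BCABCBDCAACABCABCBDBCABCBD ⇒ BC·A·CA·BC·A·BC·BD·A·CA·CA·A·CA·BC·A·CA·BC·A·BC·BD·BC·A·CA·BC·A·BC·BD
    A ↦ CA
    B ↦ BC
    C ↦ A
    D ↦ BD

A->CA, B->BC, C->A, D->BD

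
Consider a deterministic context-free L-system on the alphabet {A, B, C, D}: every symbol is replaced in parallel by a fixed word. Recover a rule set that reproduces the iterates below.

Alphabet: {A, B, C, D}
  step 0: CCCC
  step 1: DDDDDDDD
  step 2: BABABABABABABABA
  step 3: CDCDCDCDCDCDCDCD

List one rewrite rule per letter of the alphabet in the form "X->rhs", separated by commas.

A->D, B->C, C->DD, D->BA

  step 2 ⇒ step 3: BABABABABABABABA ⇒ C·D·C·D·C·D·C·D·C·D·C·D·C·D·C·D
    A ↦ D
    B ↦ C
  step 0 ⇒ step 1: CCCC ⇒ DD·DD·DD·DD
    C ↦ DD
  step 1 ⇒ step 2: DDDDDDDD ⇒ BA·BA·BA·BA·BA·BA·BA·BA
    D ↦ BA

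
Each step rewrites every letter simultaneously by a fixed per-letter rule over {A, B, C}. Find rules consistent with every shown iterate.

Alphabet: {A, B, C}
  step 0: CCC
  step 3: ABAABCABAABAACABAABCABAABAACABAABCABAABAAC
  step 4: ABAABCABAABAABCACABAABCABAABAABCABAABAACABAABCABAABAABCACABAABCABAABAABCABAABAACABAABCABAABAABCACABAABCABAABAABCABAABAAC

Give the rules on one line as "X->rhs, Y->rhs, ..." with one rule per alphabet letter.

  step 3 ⇒ step 4: ABAABCABAABAACABAABCABAABAACABAABCABAABAAC ⇒ ABA·ABC·ABA·ABA·ABC·AC·ABA·ABC·ABA·ABA·ABC·ABA·ABA·AC·ABA·ABC·ABA·ABA·ABC·AC·ABA·ABC·ABA·ABA·ABC·ABA·ABA·AC·ABA·ABC·ABA·ABA·ABC·AC·ABA·ABC·ABA·ABA·ABC·ABA·ABA·AC
    A ↦ ABA
    B ↦ ABC
    C ↦ AC

A->ABA, B->ABC, C->AC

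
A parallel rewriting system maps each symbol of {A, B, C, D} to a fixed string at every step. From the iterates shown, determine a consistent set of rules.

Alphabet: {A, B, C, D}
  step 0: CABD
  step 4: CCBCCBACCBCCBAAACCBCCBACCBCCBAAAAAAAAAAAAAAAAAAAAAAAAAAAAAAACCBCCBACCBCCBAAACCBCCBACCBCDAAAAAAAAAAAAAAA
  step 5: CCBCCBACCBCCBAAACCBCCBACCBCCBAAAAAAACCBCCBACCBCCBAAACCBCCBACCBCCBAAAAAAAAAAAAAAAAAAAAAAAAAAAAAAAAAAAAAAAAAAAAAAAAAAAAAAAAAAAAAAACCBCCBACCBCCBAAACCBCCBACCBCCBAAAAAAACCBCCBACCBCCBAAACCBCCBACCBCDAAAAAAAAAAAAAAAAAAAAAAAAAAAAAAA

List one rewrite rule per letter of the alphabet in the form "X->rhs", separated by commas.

  step 4 ⇒ step 5: CCBCCBACCBCCBAAACCBCCBACCBCCBAAAAAAAAAAAAAAAAAAAAAAAAAAAAAAACCBCCBACCBCCBAAACCBCCBACCBCDAAAAAAAAAAAAAAA ⇒ CCB·CCB·A·CCB·CCB·A·AA·CCB·CCB·A·CCB·CCB·A·AA·AA·AA·CCB·CCB·A·CCB·CCB·A·AA·CCB·CCB·A·CCB·CCB·A·AA·AA·AA·AA·AA·AA·AA·AA·AA·AA·AA·AA·AA·AA·AA·AA·AA·AA·AA·AA·AA·AA·AA·AA·AA·AA·AA·AA·AA·AA·AA·CCB·CCB·A·CCB·CCB·A·AA·CCB·CCB·A·CCB·CCB·A·AA·AA·AA·CCB·CCB·A·CCB·CCB·A·AA·CCB·CCB·A·CCB·CDA·AA·AA·AA·AA·AA·AA·AA·AA·AA·AA·AA·AA·AA·AA·AA
    A ↦ AA
    B ↦ A
    C ↦ CCB
    D ↦ CDA

A->AA, B->A, C->CCB, D->CDA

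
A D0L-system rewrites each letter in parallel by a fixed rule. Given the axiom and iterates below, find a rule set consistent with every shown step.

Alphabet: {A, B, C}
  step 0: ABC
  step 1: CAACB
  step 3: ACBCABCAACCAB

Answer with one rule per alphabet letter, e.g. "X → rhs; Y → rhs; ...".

  step 0 ⇒ step 1: ABC ⇒ CA·AC·B
    A ↦ CA
    B ↦ AC
    C ↦ B

A->CA, B->AC, C->B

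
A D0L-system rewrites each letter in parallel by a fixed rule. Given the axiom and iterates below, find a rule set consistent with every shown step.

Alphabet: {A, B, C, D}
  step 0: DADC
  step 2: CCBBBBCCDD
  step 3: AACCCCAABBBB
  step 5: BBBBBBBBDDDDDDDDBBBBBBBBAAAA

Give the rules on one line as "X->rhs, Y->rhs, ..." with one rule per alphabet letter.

A->DD, B->C, C->A, D->BB

  step 2 ⇒ step 3: CCBBBBCCDD ⇒ A·A·C·C·C·C·A·A·BB·BB
    B ↦ C
    C ↦ A
    D ↦ BB
    A ↦ DD  (constrained at step 0)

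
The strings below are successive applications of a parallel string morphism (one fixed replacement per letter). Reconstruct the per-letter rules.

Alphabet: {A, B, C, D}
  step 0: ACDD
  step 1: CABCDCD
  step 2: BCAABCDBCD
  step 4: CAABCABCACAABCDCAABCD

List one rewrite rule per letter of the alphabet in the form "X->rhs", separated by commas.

  step 1 ⇒ step 2: CABCDCD ⇒ B·CA·A·B·CD·B·CD
    A ↦ CA
    B ↦ A
    C ↦ B
    D ↦ CD

A->CA, B->A, C->B, D->CD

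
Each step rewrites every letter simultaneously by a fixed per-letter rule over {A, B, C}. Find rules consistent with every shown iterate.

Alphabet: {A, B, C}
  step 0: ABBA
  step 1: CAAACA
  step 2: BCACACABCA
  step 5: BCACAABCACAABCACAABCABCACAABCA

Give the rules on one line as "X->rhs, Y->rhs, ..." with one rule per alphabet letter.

A->CA, B->A, C->B

  step 1 ⇒ step 2: CAAACA ⇒ B·CA·CA·CA·B·CA
    A ↦ CA
    C ↦ B
  step 0 ⇒ step 1: ABBA ⇒ CA·A·A·CA
    B ↦ A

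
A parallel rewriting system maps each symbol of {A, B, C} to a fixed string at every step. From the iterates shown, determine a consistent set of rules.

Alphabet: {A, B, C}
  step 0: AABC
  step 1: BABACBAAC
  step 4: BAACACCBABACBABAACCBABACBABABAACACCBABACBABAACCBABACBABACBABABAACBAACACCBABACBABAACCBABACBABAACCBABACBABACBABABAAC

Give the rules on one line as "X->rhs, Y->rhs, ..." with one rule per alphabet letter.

  step 0 ⇒ step 1: AABC ⇒ BA·BA·CBA·AC
    A ↦ BA
    B ↦ CBA
    C ↦ AC

A->BA, B->CBA, C->AC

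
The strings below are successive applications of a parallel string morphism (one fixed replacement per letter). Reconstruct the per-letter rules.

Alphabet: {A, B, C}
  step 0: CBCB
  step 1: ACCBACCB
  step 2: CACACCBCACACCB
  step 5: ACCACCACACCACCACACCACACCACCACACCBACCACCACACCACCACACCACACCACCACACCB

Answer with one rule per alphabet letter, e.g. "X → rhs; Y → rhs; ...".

A->C, B->CB, C->AC

  step 1 ⇒ step 2: ACCBACCB ⇒ C·AC·AC·CB·C·AC·AC·CB
    A ↦ C
    B ↦ CB
    C ↦ AC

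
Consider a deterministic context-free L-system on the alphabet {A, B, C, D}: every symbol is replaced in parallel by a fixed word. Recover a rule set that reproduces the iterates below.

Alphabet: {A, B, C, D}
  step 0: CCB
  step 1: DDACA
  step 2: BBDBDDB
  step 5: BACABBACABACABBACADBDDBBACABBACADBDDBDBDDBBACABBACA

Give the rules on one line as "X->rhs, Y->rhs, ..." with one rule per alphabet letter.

A->DB, B->ACA, C->D, D->B

  step 1 ⇒ step 2: DDACA ⇒ B·B·DB·D·DB
    A ↦ DB
    C ↦ D
    D ↦ B
  step 0 ⇒ step 1: CCB ⇒ D·D·ACA
    B ↦ ACA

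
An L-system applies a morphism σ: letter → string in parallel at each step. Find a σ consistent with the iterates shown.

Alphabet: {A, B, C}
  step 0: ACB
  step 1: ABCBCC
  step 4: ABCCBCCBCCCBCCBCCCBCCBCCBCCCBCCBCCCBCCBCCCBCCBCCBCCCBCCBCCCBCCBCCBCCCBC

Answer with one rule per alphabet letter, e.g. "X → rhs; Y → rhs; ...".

  step 0 ⇒ step 1: ACB ⇒ AB·CBC·C
    A ↦ AB
    B ↦ C
    C ↦ CBC

A->AB, B->C, C->CBC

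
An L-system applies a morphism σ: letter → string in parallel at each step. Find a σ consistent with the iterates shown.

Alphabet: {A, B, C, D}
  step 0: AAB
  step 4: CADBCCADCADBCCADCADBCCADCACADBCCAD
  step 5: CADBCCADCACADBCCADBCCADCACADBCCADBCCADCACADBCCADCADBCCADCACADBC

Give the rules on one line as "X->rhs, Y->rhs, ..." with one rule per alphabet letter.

  step 4 ⇒ step 5: CADBCCADCADBCCADCADBCCADCACADBCCAD ⇒ CA·D·BC·CAD·CA·CA·D·BC·CA·D·BC·CAD·CA·CA·D·BC·CA·D·BC·CAD·CA·CA·D·BC·CA·D·CA·D·BC·CAD·CA·CA·D·BC
    A ↦ D
    B ↦ CAD
    C ↦ CA
    D ↦ BC

A->D, B->CAD, C->CA, D->BC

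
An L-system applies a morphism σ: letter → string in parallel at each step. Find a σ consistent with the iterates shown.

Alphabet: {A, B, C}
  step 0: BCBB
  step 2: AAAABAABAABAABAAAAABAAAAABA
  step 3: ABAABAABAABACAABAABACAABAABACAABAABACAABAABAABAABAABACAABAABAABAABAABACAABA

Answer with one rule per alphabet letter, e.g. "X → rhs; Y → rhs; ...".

  step 2 ⇒ step 3: AAAABAABAABAABAAAAABAAAAABA ⇒ ABA·ABA·ABA·ABA·CA·ABA·ABA·CA·ABA·ABA·CA·ABA·ABA·CA·ABA·ABA·ABA·ABA·ABA·CA·ABA·ABA·ABA·ABA·ABA·CA·ABA
    A ↦ ABA
    B ↦ CA
    C ↦ AAA  (constrained at step 0)

A->ABA, B->CA, C->AAA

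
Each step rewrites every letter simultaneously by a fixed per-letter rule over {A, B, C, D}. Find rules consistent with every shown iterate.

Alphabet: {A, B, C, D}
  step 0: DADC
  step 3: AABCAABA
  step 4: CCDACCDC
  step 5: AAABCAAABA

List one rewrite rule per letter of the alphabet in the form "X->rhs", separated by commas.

A->C, B->D, C->A, D->AB

  step 4 ⇒ step 5: CCDACCDC ⇒ A·A·AB·C·A·A·AB·A
    A ↦ C
    C ↦ A
    D ↦ AB
  step 3 ⇒ step 4: AABCAABA ⇒ C·C·D·A·C·C·D·C
    B ↦ D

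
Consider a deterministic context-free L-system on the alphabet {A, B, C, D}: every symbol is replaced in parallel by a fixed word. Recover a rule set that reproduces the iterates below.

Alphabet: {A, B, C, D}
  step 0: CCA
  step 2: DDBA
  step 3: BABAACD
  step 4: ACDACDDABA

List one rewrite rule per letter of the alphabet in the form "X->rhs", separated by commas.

A->D, B->AC, C->A, D->BA

  step 3 ⇒ step 4: BABAACD ⇒ AC·D·AC·D·D·A·BA
    A ↦ D
    B ↦ AC
    C ↦ A
    D ↦ BA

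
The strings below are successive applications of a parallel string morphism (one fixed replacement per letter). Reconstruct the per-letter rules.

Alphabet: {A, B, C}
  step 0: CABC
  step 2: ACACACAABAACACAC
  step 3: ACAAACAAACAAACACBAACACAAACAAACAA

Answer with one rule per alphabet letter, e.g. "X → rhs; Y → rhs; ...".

  step 2 ⇒ step 3: ACACACAABAACACAC ⇒ AC·AA·AC·AA·AC·AA·AC·AC·BA·AC·AC·AA·AC·AA·AC·AA
    A ↦ AC
    B ↦ BA
    C ↦ AA

A->AC, B->BA, C->AA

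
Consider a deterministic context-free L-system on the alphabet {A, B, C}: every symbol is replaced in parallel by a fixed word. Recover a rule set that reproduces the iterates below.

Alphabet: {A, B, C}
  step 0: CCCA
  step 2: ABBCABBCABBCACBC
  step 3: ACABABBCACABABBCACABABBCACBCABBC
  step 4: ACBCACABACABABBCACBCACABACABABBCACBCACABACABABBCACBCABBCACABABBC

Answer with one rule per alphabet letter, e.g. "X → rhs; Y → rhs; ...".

A->AC, B->AB, C->BC

  step 3 ⇒ step 4: ACABABBCACABABBCACABABBCACBCABBC ⇒ AC·BC·AC·AB·AC·AB·AB·BC·AC·BC·AC·AB·AC·AB·AB·BC·AC·BC·AC·AB·AC·AB·AB·BC·AC·BC·AB·BC·AC·AB·AB·BC
    A ↦ AC
    B ↦ AB
    C ↦ BC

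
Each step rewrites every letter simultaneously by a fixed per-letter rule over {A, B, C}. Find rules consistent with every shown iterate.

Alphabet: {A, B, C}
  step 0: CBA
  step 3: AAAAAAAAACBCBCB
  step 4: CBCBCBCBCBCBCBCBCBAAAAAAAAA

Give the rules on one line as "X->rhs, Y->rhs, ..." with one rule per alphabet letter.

  step 3 ⇒ step 4: AAAAAAAAACBCBCB ⇒ CB·CB·CB·CB·CB·CB·CB·CB·CB·A·AA·A·AA·A·AA
    A ↦ CB
    B ↦ AA
    C ↦ A

A->CB, B->AA, C->A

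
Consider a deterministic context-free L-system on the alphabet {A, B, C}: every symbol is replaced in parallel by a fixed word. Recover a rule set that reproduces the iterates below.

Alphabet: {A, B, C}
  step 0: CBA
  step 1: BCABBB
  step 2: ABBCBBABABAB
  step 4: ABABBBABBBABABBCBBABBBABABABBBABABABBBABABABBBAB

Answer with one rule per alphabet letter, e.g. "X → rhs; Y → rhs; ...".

  step 1 ⇒ step 2: BCABBB ⇒ AB·BC·BB·AB·AB·AB
    A ↦ BB
    B ↦ AB
    C ↦ BC

A->BB, B->AB, C->BC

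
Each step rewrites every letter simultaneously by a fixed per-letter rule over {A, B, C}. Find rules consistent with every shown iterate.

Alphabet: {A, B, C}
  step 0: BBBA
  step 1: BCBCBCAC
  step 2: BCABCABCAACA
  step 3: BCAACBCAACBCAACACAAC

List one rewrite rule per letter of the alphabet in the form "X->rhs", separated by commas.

  step 2 ⇒ step 3: BCABCABCAACA ⇒ BC·A·AC·BC·A·AC·BC·A·AC·AC·A·AC
    A ↦ AC
    B ↦ BC
    C ↦ A

A->AC, B->BC, C->A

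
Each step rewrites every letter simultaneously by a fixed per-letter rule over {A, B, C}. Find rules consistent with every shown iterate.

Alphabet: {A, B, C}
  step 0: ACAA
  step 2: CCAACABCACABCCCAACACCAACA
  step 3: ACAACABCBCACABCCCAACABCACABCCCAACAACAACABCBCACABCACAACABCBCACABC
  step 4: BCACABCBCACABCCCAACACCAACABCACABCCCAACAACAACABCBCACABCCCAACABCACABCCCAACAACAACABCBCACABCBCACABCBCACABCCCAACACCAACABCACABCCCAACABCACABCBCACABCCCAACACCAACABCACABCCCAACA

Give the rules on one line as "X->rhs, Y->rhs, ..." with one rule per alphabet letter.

  step 3 ⇒ step 4: ACAACABCBCACABCCCAACABCACABCCCAACAACAACABCBCACABCACAACABCBCACABC ⇒ BC·ACA·BC·BC·ACA·BC·CCA·ACA·CCA·ACA·BC·ACA·BC·CCA·ACA·ACA·ACA·BC·BC·ACA·BC·CCA·ACA·BC·ACA·BC·CCA·ACA·ACA·ACA·BC·BC·ACA·BC·BC·ACA·BC·BC·ACA·BC·CCA·ACA·CCA·ACA·BC·ACA·BC·CCA·ACA·BC·ACA·BC·BC·ACA·BC·CCA·ACA·CCA·ACA·BC·ACA·BC·CCA·ACA
    A ↦ BC
    B ↦ CCA
    C ↦ ACA

A->BC, B->CCA, C->ACA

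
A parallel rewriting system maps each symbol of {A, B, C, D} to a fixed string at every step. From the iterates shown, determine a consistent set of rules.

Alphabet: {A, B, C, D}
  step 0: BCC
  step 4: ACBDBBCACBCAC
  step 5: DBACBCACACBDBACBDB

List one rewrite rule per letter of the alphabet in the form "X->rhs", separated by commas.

A->D, B->AC, C->B, D->BC

  step 4 ⇒ step 5: ACBDBBCACBCAC ⇒ D·B·AC·BC·AC·AC·B·D·B·AC·B·D·B
    A ↦ D
    B ↦ AC
    C ↦ B
    D ↦ BC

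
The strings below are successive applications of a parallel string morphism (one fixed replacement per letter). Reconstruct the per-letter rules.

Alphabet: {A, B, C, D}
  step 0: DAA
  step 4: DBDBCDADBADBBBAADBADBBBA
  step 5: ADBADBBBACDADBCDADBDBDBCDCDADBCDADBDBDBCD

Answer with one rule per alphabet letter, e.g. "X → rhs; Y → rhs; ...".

  step 4 ⇒ step 5: DBDBCDADBADBBBAADBADBBBA ⇒ A·DB·A·DB·BB·A·CD·A·DB·CD·A·DB·DB·DB·CD·CD·A·DB·CD·A·DB·DB·DB·CD
    A ↦ CD
    B ↦ DB
    C ↦ BB
    D ↦ A

A->CD, B->DB, C->BB, D->A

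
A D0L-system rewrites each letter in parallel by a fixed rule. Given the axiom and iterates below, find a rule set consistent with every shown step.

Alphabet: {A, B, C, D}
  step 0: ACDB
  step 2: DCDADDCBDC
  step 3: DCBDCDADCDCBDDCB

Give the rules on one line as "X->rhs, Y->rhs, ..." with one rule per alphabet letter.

  step 2 ⇒ step 3: DCDADDCBDC ⇒ DC·B·DC·DA·DC·DC·B·D·DC·B
    A ↦ DA
    B ↦ D
    C ↦ B
    D ↦ DC

A->DA, B->D, C->B, D->DC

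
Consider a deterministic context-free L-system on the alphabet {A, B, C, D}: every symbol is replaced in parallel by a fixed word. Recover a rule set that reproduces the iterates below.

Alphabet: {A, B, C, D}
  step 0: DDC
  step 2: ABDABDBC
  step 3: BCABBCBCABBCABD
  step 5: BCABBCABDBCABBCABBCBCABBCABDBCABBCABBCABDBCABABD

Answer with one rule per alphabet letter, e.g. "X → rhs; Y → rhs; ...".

A->BC, B->AB, C->D, D->BC

  step 2 ⇒ step 3: ABDABDBC ⇒ BC·AB·BC·BC·AB·BC·AB·D
    A ↦ BC
    B ↦ AB
    C ↦ D
    D ↦ BC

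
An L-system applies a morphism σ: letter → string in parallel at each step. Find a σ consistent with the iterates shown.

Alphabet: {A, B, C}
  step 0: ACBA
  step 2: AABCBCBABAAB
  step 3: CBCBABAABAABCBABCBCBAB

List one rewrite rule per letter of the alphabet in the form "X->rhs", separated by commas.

  step 2 ⇒ step 3: AABCBCBABAAB ⇒ CB·CB·AB·A·AB·A·AB·CB·AB·CB·CB·AB
    A ↦ CB
    B ↦ AB
    C ↦ A

A->CB, B->AB, C->A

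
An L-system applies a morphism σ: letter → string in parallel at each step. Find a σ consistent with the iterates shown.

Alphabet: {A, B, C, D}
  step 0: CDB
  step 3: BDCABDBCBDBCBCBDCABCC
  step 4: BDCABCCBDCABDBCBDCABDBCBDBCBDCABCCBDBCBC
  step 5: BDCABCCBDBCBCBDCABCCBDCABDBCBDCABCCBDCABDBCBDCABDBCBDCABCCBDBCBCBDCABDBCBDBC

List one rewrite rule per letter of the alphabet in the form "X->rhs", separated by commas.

  step 4 ⇒ step 5: BDCABCCBDCABDBCBDCABDBCBDBCBDCABCCBDBCBC ⇒ BD·CA·BC·C·BD·BC·BC·BD·CA·BC·C·BD·CA·BD·BC·BD·CA·BC·C·BD·CA·BD·BC·BD·CA·BD·BC·BD·CA·BC·C·BD·BC·BC·BD·CA·BD·BC·BD·BC
    A ↦ C
    B ↦ BD
    C ↦ BC
    D ↦ CA

A->C, B->BD, C->BC, D->CA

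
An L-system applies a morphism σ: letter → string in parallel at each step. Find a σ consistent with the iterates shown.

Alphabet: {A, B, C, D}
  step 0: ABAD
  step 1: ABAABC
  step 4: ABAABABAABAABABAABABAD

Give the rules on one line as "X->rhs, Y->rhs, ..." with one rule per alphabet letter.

  step 0 ⇒ step 1: ABAD ⇒ AB·A·AB·C
    A ↦ AB
    B ↦ A
    D ↦ C
    C ↦ D  (constrained at step 1)

A->AB, B->A, C->D, D->C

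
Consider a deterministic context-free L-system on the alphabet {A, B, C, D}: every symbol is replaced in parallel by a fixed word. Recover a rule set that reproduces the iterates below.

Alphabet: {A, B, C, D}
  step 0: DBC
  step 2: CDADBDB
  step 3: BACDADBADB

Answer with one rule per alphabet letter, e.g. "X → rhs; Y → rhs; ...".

A->CD, B->DB, C->B, D->A

  step 2 ⇒ step 3: CDADBDB ⇒ B·A·CD·A·DB·A·DB
    A ↦ CD
    B ↦ DB
    C ↦ B
    D ↦ A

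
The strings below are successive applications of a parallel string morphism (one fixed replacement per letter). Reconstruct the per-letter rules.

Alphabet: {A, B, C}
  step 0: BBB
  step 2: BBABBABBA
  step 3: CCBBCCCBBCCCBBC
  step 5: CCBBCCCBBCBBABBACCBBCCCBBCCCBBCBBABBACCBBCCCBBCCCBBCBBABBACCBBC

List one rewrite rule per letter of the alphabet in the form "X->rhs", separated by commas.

  step 2 ⇒ step 3: BBABBABBA ⇒ C·C·BBC·C·C·BBC·C·C·BBC
    A ↦ BBC
    B ↦ C
    C ↦ BBA  (constrained at step 3)

A->BBC, B->C, C->BBA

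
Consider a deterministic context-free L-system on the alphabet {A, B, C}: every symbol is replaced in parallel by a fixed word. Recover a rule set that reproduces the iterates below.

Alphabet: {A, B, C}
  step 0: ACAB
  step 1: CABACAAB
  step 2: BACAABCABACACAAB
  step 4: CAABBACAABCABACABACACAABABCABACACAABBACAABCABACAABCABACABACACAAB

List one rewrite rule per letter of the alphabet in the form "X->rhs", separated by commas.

A->CA, B->AB, C->BA

  step 1 ⇒ step 2: CABACAAB ⇒ BA·CA·AB·CA·BA·CA·CA·AB
    A ↦ CA
    B ↦ AB
    C ↦ BA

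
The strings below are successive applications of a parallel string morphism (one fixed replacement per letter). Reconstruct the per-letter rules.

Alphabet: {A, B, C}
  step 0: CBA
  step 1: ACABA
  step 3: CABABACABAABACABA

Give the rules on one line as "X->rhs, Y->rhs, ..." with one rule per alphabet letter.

A->BA, B->CA, C->A

  step 0 ⇒ step 1: CBA ⇒ A·CA·BA
    A ↦ BA
    B ↦ CA
    C ↦ A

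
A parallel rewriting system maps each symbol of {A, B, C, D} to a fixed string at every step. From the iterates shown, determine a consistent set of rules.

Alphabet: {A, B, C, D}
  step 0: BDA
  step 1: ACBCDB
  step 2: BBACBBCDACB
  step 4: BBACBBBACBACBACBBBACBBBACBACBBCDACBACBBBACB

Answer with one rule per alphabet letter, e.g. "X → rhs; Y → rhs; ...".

  step 1 ⇒ step 2: ACBCDB ⇒ B·B·ACB·B·CD·ACB
    A ↦ B
    B ↦ ACB
    C ↦ B
    D ↦ CD

A->B, B->ACB, C->B, D->CD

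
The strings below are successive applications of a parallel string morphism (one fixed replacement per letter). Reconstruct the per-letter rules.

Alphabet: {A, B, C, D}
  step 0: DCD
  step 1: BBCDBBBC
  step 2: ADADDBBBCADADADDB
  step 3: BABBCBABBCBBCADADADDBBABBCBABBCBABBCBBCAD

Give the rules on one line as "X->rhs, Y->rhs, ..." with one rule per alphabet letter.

  step 2 ⇒ step 3: ADADDBBBCADADADDB ⇒ BA·BBC·BA·BBC·BBC·AD·AD·AD·DB·BA·BBC·BA·BBC·BA·BBC·BBC·AD
    A ↦ BA
    B ↦ AD
    C ↦ DB
    D ↦ BBC

A->BA, B->AD, C->DB, D->BBC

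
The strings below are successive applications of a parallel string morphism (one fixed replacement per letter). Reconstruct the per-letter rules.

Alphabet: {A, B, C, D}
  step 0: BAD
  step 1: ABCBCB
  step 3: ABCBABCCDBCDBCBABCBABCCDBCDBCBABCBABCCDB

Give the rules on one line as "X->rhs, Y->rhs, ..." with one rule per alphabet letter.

  step 0 ⇒ step 1: BAD ⇒ ABC·B·CB
    A ↦ B
    B ↦ ABC
    D ↦ CB
    C ↦ CDB  (constrained at step 1)

A->B, B->ABC, C->CDB, D->CB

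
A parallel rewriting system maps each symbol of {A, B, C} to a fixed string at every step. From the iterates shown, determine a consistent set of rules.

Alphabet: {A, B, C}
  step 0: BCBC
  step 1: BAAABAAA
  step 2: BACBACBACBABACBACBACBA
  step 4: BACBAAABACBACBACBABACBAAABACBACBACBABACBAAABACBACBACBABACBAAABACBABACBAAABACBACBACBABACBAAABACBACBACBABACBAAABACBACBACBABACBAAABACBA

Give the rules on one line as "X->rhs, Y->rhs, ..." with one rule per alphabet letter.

  step 1 ⇒ step 2: BAAABAAA ⇒ BA·CBA·CBA·CBA·BA·CBA·CBA·CBA
    A ↦ CBA
    B ↦ BA
  step 0 ⇒ step 1: BCBC ⇒ BA·AA·BA·AA
    C ↦ AA

A->CBA, B->BA, C->AA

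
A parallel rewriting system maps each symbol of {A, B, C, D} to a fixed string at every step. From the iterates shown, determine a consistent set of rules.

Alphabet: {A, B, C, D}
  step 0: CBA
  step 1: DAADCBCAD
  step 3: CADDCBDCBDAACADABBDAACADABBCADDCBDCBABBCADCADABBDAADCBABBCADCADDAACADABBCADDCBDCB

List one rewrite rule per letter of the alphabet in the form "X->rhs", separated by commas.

A->CAD, B->DCB, C->DAA, D->ABB

  step 0 ⇒ step 1: CBA ⇒ DAA·DCB·CAD
    A ↦ CAD
    B ↦ DCB
    C ↦ DAA
    D ↦ ABB  (constrained at step 1)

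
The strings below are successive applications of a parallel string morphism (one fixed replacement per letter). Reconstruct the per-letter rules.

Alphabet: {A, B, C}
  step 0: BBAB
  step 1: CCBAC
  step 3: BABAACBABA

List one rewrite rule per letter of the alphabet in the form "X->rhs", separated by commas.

  step 0 ⇒ step 1: BBAB ⇒ C·C·BA·C
    A ↦ BA
    B ↦ C
    C ↦ A  (constrained at step 1)

A->BA, B->C, C->A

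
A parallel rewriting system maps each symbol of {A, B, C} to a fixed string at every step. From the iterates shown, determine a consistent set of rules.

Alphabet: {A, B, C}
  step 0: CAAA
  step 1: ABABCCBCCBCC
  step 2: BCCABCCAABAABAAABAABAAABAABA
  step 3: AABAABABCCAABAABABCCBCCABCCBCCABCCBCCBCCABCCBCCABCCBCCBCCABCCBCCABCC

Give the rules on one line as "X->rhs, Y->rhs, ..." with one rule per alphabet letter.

A->BCC, B->A, C->ABA

  step 2 ⇒ step 3: BCCABCCAABAABAAABAABAAABAABA ⇒ A·ABA·ABA·BCC·A·ABA·ABA·BCC·BCC·A·BCC·BCC·A·BCC·BCC·BCC·A·BCC·BCC·A·BCC·BCC·BCC·A·BCC·BCC·A·BCC
    A ↦ BCC
    B ↦ A
    C ↦ ABA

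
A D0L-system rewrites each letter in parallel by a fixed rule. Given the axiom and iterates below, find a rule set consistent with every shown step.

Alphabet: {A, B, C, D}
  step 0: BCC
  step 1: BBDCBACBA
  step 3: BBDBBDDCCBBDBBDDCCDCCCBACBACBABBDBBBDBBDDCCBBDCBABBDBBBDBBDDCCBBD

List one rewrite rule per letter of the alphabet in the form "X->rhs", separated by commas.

A->B, B->BBD, C->CBA, D->DCC

  step 0 ⇒ step 1: BCC ⇒ BBD·CBA·CBA
    B ↦ BBD
    C ↦ CBA
    A ↦ B  (constrained at step 1)
    D ↦ DCC  (constrained at step 1)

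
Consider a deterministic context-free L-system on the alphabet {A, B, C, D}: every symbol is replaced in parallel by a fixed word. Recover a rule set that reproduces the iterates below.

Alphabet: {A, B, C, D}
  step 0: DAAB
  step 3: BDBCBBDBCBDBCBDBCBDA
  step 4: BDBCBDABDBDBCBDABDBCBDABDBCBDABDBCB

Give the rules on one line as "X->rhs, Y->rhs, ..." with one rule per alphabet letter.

A->B, B->BD, C->A, D->BC

  step 3 ⇒ step 4: BDBCBBDBCBDBCBDBCBDA ⇒ BD·BC·BD·A·BD·BD·BC·BD·A·BD·BC·BD·A·BD·BC·BD·A·BD·BC·B
    A ↦ B
    B ↦ BD
    C ↦ A
    D ↦ BC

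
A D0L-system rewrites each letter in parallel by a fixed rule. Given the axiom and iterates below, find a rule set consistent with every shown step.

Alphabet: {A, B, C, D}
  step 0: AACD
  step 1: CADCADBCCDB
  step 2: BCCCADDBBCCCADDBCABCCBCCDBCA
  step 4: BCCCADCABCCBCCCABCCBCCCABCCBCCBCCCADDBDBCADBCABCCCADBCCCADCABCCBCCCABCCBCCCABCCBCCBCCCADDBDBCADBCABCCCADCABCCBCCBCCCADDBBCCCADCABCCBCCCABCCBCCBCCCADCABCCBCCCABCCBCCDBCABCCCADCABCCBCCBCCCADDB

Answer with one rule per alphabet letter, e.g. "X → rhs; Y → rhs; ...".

A->CAD, B->CA, C->BCC, D->DB

  step 1 ⇒ step 2: CADCADBCCDB ⇒ BCC·CAD·DB·BCC·CAD·DB·CA·BCC·BCC·DB·CA
    A ↦ CAD
    B ↦ CA
    C ↦ BCC
    D ↦ DB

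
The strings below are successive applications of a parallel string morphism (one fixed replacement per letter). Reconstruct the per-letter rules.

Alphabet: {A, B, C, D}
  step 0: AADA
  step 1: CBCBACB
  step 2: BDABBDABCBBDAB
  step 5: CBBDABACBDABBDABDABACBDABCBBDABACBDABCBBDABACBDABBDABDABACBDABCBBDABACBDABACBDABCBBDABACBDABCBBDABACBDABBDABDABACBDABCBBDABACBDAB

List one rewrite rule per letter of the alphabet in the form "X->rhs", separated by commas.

A->CB, B->DAB, C->B, D->A

  step 1 ⇒ step 2: CBCBACB ⇒ B·DAB·B·DAB·CB·B·DAB
    A ↦ CB
    B ↦ DAB
    C ↦ B
  step 0 ⇒ step 1: AADA ⇒ CB·CB·A·CB
    D ↦ A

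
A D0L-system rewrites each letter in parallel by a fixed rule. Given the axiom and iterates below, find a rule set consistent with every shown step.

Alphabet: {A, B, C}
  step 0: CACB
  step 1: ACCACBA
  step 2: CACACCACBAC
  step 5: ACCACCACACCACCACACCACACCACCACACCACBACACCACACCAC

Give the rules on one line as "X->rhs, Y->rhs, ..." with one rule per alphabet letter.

  step 1 ⇒ step 2: ACCACBA ⇒ C·AC·AC·C·AC·BA·C
    A ↦ C
    B ↦ BA
    C ↦ AC

A->C, B->BA, C->AC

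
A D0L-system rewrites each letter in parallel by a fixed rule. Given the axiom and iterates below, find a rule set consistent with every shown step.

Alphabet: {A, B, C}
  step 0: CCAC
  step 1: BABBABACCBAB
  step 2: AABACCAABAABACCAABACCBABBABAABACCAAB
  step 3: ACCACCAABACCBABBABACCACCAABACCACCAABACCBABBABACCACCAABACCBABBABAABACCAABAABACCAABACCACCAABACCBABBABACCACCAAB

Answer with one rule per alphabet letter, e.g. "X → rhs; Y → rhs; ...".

  step 2 ⇒ step 3: AABACCAABAABACCAABACCBABBABAABACCAAB ⇒ ACC·ACC·AAB·ACC·BAB·BAB·ACC·ACC·AAB·ACC·ACC·AAB·ACC·BAB·BAB·ACC·ACC·AAB·ACC·BAB·BAB·AAB·ACC·AAB·AAB·ACC·AAB·ACC·ACC·AAB·ACC·BAB·BAB·ACC·ACC·AAB
    A ↦ ACC
    B ↦ AAB
    C ↦ BAB

A->ACC, B->AAB, C->BAB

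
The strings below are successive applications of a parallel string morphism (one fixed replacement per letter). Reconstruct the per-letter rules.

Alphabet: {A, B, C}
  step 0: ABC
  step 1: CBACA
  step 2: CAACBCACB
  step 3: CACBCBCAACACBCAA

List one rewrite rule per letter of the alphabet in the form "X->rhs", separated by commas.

  step 2 ⇒ step 3: CAACBCACB ⇒ CA·CB·CB·CA·A·CA·CB·CA·A
    A ↦ CB
    B ↦ A
    C ↦ CA

A->CB, B->A, C->CA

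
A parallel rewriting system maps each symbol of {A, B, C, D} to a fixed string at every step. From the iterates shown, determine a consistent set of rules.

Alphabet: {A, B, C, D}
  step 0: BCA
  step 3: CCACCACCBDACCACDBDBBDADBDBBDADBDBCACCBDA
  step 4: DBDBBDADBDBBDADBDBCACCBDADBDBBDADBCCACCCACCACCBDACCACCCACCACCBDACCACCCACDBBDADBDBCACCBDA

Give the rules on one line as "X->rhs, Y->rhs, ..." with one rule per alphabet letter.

  step 3 ⇒ step 4: CCACCACCBDACCACDBDBBDADBDBBDADBDBCACCBDA ⇒ DB·DB·BDA·DB·DB·BDA·DB·DB·CAC·C·BDA·DB·DB·BDA·DB·C·CAC·C·CAC·CAC·C·BDA·C·CAC·C·CAC·CAC·C·BDA·C·CAC·C·CAC·DB·BDA·DB·DB·CAC·C·BDA
    A ↦ BDA
    B ↦ CAC
    C ↦ DB
    D ↦ C

A->BDA, B->CAC, C->DB, D->C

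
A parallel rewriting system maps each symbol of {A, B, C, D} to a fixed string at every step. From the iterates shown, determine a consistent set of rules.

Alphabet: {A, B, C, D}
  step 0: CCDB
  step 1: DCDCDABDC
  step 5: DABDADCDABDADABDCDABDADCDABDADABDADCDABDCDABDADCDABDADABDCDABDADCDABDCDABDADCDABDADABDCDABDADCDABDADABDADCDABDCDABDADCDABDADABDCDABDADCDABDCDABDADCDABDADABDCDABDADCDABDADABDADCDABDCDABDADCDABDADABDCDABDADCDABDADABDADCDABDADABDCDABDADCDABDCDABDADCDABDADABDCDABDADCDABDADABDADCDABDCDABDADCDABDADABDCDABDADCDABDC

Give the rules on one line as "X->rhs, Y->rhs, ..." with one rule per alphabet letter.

A->DA, B->DC, C->DC, D->DAB

  step 0 ⇒ step 1: CCDB ⇒ DC·DC·DAB·DC
    B ↦ DC
    C ↦ DC
    D ↦ DAB
    A ↦ DA  (constrained at step 1)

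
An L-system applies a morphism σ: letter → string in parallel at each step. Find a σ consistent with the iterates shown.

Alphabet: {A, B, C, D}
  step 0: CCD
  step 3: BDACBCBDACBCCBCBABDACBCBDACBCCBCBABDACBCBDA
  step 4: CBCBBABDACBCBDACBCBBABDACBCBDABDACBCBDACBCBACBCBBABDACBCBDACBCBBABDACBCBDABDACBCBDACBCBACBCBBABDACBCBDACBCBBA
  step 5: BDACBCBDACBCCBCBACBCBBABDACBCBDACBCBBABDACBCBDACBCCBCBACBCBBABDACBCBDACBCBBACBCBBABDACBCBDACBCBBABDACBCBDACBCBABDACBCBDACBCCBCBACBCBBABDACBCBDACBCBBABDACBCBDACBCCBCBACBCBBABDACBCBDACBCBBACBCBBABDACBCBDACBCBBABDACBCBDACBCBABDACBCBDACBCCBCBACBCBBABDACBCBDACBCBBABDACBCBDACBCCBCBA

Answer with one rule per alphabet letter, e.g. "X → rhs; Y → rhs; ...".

A->BA, B->CBC, C->BDA, D->B

  step 4 ⇒ step 5: CBCBBABDACBCBDACBCBBABDACBCBDABDACBCBDACBCBACBCBBABDACBCBDACBCBBABDACBCBDABDACBCBDACBCBACBCBBABDACBCBDACBCBBA ⇒ BDA·CBC·BDA·CBC·CBC·BA·CBC·B·BA·BDA·CBC·BDA·CBC·B·BA·BDA·CBC·BDA·CBC·CBC·BA·CBC·B·BA·BDA·CBC·BDA·CBC·B·BA·CBC·B·BA·BDA·CBC·BDA·CBC·B·BA·BDA·CBC·BDA·CBC·BA·BDA·CBC·BDA·CBC·CBC·BA·CBC·B·BA·BDA·CBC·BDA·CBC·B·BA·BDA·CBC·BDA·CBC·CBC·BA·CBC·B·BA·BDA·CBC·BDA·CBC·B·BA·CBC·B·BA·BDA·CBC·BDA·CBC·B·BA·BDA·CBC·BDA·CBC·BA·BDA·CBC·BDA·CBC·CBC·BA·CBC·B·BA·BDA·CBC·BDA·CBC·B·BA·BDA·CBC·BDA·CBC·CBC·BA
    A ↦ BA
    B ↦ CBC
    C ↦ BDA
    D ↦ B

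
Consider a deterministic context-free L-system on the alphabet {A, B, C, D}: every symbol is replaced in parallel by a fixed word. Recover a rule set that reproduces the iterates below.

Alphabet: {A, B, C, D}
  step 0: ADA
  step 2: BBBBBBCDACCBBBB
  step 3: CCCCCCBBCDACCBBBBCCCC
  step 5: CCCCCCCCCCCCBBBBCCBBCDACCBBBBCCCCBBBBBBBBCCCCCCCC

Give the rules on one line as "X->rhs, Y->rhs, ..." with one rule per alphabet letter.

  step 2 ⇒ step 3: BBBBBBCDACCBBBB ⇒ C·C·C·C·C·C·BB·CDA·CC·BB·BB·C·C·C·C
    A ↦ CC
    B ↦ C
    C ↦ BB
    D ↦ CDA

A->CC, B->C, C->BB, D->CDA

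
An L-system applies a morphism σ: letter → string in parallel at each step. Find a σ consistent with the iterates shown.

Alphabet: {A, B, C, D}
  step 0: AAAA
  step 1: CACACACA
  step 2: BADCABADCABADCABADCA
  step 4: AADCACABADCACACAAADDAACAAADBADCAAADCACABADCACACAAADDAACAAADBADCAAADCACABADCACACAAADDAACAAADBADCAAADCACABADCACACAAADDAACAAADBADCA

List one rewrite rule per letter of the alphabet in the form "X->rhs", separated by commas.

  step 1 ⇒ step 2: CACACACA ⇒ BAD·CA·BAD·CA·BAD·CA·BAD·CA
    A ↦ CA
    C ↦ BAD
    B ↦ DAA  (constrained at step 2)
    D ↦ AAD  (constrained at step 2)

A->CA, B->DAA, C->BAD, D->AAD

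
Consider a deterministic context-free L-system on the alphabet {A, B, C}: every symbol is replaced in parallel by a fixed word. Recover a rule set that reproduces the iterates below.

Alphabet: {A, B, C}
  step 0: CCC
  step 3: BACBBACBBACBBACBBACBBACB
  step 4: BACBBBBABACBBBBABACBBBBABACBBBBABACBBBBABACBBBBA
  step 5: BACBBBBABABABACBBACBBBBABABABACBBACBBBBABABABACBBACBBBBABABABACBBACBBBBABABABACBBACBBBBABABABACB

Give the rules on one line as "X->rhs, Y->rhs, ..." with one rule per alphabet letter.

  step 4 ⇒ step 5: BACBBBBABACBBBBABACBBBBABACBBBBABACBBBBABACBBBBA ⇒ BA·CB·BB·BA·BA·BA·BA·CB·BA·CB·BB·BA·BA·BA·BA·CB·BA·CB·BB·BA·BA·BA·BA·CB·BA·CB·BB·BA·BA·BA·BA·CB·BA·CB·BB·BA·BA·BA·BA·CB·BA·CB·BB·BA·BA·BA·BA·CB
    A ↦ CB
    B ↦ BA
    C ↦ BB

A->CB, B->BA, C->BB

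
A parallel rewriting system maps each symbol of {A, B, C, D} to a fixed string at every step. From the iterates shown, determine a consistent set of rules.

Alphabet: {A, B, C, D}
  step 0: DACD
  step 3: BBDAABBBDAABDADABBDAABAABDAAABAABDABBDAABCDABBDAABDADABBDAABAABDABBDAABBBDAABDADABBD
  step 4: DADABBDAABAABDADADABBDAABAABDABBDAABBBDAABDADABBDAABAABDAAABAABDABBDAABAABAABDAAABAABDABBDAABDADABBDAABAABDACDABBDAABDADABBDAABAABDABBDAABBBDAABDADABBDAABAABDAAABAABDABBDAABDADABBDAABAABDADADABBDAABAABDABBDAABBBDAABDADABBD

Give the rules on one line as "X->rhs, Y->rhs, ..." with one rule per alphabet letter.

  step 3 ⇒ step 4: BBDAABBBDAABDADABBDAABAABDAAABAABDABBDAABCDABBDAABDADABBDAABAABDABBDAABBBDAABDADABBD ⇒ DA·DA·BBD·AAB·AAB·DA·DA·DA·BBD·AAB·AAB·DA·BBD·AAB·BBD·AAB·DA·DA·BBD·AAB·AAB·DA·AAB·AAB·DA·BBD·AAB·AAB·AAB·DA·AAB·AAB·DA·BBD·AAB·DA·DA·BBD·AAB·AAB·DA·CDA·BBD·AAB·DA·DA·BBD·AAB·AAB·DA·BBD·AAB·BBD·AAB·DA·DA·BBD·AAB·AAB·DA·AAB·AAB·DA·BBD·AAB·DA·DA·BBD·AAB·AAB·DA·DA·DA·BBD·AAB·AAB·DA·BBD·AAB·BBD·AAB·DA·DA·BBD
    A ↦ AAB
    B ↦ DA
    C ↦ CDA
    D ↦ BBD

A->AAB, B->DA, C->CDA, D->BBD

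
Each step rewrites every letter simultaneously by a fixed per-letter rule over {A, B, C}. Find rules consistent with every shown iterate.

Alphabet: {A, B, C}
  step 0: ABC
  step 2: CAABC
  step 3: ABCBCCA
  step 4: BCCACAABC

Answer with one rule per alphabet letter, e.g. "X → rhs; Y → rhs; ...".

  step 3 ⇒ step 4: ABCBCCA ⇒ BC·C·A·C·A·A·BC
    A ↦ BC
    B ↦ C
    C ↦ A

A->BC, B->C, C->A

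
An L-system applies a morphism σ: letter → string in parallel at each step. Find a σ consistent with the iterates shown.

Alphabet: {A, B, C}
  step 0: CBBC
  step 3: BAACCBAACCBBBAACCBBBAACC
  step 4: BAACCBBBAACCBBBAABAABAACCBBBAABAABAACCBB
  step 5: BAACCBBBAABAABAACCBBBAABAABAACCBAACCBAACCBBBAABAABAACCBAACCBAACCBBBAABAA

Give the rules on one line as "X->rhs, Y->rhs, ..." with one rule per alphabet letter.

A->C, B->BAA, C->B

  step 4 ⇒ step 5: BAACCBBBAACCBBBAABAABAACCBBBAABAABAACCBB ⇒ BAA·C·C·B·B·BAA·BAA·BAA·C·C·B·B·BAA·BAA·BAA·C·C·BAA·C·C·BAA·C·C·B·B·BAA·BAA·BAA·C·C·BAA·C·C·BAA·C·C·B·B·BAA·BAA
    A ↦ C
    B ↦ BAA
    C ↦ B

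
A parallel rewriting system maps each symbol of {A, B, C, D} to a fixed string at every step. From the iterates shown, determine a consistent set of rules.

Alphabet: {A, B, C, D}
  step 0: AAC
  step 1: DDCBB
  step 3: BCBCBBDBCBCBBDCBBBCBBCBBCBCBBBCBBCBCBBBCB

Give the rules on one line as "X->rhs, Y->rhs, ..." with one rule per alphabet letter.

A->D, B->BCB, C->CBB, D->BCA

  step 0 ⇒ step 1: AAC ⇒ D·D·CBB
    A ↦ D
    C ↦ CBB
    B ↦ BCB  (constrained at step 1)
    D ↦ BCA  (constrained at step 1)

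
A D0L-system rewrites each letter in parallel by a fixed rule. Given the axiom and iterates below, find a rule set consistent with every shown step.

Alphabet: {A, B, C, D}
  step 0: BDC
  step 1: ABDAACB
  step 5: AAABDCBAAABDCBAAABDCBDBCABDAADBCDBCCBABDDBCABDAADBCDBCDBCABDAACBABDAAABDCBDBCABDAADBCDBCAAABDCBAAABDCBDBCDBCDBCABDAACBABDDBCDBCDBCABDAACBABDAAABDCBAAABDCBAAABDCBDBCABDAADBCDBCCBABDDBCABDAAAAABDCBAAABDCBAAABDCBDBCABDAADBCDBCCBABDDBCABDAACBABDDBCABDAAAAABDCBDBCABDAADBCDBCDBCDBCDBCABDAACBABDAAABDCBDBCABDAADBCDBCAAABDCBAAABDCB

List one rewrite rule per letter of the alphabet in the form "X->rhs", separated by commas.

A->DBC, B->ABD, C->CB, D->AA

  step 0 ⇒ step 1: BDC ⇒ ABD·AA·CB
    B ↦ ABD
    C ↦ CB
    D ↦ AA
    A ↦ DBC  (constrained at step 1)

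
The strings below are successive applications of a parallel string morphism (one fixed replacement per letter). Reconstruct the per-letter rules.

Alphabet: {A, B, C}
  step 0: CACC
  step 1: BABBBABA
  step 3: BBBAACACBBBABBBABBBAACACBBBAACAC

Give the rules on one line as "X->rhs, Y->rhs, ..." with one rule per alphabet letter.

A->BB, B->AC, C->BA

  step 0 ⇒ step 1: CACC ⇒ BA·BB·BA·BA
    A ↦ BB
    C ↦ BA
    B ↦ AC  (constrained at step 1)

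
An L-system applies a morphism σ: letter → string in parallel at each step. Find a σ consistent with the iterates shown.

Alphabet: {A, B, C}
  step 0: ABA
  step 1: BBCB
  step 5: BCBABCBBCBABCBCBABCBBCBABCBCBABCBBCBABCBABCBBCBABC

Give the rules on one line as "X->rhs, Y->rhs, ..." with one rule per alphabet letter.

A->B, B->BC, C->BA

  step 0 ⇒ step 1: ABA ⇒ B·BC·B
    A ↦ B
    B ↦ BC
    C ↦ BA  (constrained at step 1)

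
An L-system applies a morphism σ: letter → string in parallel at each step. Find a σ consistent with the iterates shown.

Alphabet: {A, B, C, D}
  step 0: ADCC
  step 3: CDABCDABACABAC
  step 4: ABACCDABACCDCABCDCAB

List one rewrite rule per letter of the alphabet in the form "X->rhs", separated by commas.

A->C, B->D, C->AB, D->AC

  step 3 ⇒ step 4: CDABCDABACABAC ⇒ AB·AC·C·D·AB·AC·C·D·C·AB·C·D·C·AB
    A ↦ C
    B ↦ D
    C ↦ AB
    D ↦ AC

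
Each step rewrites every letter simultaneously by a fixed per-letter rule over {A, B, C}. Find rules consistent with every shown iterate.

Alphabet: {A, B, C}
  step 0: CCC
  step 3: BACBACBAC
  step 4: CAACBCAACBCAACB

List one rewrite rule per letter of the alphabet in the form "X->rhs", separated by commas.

  step 3 ⇒ step 4: BACBACBAC ⇒ CA·AC·B·CA·AC·B·CA·AC·B
    A ↦ AC
    B ↦ CA
    C ↦ B

A->AC, B->CA, C->B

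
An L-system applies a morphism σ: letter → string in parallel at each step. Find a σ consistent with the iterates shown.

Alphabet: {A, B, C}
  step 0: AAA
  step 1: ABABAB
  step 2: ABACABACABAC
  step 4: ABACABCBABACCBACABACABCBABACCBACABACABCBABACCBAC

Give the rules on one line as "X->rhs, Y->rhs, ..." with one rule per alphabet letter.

A->AB, B->AC, C->CB

  step 1 ⇒ step 2: ABABAB ⇒ AB·AC·AB·AC·AB·AC
    A ↦ AB
    B ↦ AC
    C ↦ CB  (constrained at step 2)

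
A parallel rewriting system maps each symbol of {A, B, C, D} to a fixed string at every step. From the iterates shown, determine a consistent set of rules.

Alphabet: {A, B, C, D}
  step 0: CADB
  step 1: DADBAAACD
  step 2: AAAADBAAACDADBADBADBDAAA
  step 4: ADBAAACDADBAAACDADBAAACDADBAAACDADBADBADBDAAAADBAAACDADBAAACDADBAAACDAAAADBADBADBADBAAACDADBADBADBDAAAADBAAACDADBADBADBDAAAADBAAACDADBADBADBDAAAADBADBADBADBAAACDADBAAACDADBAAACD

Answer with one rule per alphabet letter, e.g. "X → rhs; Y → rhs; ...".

A->ADB, B->CD, C->D, D->AAA

  step 1 ⇒ step 2: DADBAAACD ⇒ AAA·ADB·AAA·CD·ADB·ADB·ADB·D·AAA
    A ↦ ADB
    B ↦ CD
    C ↦ D
    D ↦ AAA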